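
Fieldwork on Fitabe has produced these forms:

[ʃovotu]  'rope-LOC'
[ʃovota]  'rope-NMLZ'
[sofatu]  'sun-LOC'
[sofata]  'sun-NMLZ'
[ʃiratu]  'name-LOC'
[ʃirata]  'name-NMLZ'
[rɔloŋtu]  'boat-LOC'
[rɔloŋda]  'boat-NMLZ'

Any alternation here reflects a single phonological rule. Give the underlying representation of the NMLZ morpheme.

The NMLZ suffix surfaces as [-da] and [-ta], depending on the final segment of the stem.
By contrast the LOC suffix keeps its initial [t] throughout — that segment must be underlying.
So the underlying form is /-da/, and voiced stops become voiceless after a vowel.

/-da/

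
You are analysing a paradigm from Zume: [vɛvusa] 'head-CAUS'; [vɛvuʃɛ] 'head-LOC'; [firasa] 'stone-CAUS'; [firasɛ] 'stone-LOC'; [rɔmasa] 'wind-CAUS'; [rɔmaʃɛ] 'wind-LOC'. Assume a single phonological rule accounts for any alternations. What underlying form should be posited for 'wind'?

/rɔmaʃ/

In [rɔmasa] and [rɔmaʃɛ] the final segment of 'wind' alternates: [s] ~ [ʃ].
The stem 'stone' ([firasa], [firasɛ]) shows [s] unchanged in both environments, so [s] cannot be basic with [ʃ] derived before the LOC suffix.
Therefore /ʃ/ is basic and [s] is derived by depalatalization (palato-alveolar /ʃ/ becomes [s] when no front vowel follows).
Hence 'wind' is /rɔmaʃ/ underlyingly.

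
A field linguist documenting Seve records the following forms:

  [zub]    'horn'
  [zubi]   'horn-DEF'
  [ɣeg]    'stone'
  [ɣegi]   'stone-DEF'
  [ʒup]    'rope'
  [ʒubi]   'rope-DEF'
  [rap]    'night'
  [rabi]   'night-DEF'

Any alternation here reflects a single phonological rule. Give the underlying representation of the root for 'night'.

The root 'night' surfaces as [rap] and [rabi], with a stem-final [p] ~ [b] alternation.
Compare 'horn', with invariant [b] in [zub] and [zubi]: an analysis with underlying /b/ and a rule producing [p] in isolation would wrongly predict alternation here too.
The alternation reflects intervocalic voicing: voiceless stops become voiced between vowels. /p/ is underlying.
So 'night' = /rap/.

/rap/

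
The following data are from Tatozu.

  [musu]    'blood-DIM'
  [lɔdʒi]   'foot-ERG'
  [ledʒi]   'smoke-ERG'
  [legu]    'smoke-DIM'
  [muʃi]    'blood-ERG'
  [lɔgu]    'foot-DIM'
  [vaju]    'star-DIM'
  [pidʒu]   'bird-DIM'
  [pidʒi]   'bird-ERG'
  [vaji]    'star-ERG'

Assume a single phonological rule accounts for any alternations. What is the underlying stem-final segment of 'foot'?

The stem for 'foot' ends in [dʒ] in [lɔdʒi] but [g] in [lɔgu].
The stem 'bird' ([pidʒi], [pidʒu]) shows [dʒ] unchanged in both environments, so [dʒ] cannot be basic with [g] derived before the DIM suffix.
The alternation reflects palatalization before a front vowel: /g/ and /s/ become palato-alveolar [dʒ] and [ʃ] before a front vowel. /g/ is underlying.

/g/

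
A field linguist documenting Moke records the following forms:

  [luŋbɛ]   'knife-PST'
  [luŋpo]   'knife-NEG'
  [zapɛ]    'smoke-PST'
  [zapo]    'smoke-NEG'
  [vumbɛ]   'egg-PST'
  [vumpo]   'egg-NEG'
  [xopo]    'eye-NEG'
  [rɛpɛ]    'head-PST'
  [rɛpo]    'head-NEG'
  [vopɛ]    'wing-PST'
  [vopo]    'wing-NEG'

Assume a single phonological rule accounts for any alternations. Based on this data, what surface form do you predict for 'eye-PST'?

[xopɛ]

The PST suffix surfaces as [-bɛ] and [-pɛ], depending on the final segment of the stem.
By contrast the NEG suffix keeps its initial [p] throughout — that segment must be underlying.
So the underlying form is /-bɛ/, and voiced stops become voiceless after a vowel.
After 'eye', which ends in a vowel, the suffix surfaces as [-pɛ], giving [xopɛ].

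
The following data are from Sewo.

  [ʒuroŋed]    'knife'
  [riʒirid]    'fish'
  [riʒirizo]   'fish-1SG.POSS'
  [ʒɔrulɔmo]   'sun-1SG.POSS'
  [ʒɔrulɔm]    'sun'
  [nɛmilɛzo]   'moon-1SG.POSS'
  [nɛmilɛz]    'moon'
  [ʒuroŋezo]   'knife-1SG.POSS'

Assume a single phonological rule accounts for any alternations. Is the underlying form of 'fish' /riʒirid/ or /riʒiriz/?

/riʒirid/

In [riʒirid] and [riʒirizo] the final segment of 'fish' alternates: [d] ~ [z].
If /z/ were underlying and a rule turned it into [d] in isolation, 'moon' would also alternate; but it has [z] in both [nɛmilɛz] and [nɛmilɛzo].
The alternation reflects intervocalic spirantization: voiced stops become fricatives between vowels. /d/ is underlying.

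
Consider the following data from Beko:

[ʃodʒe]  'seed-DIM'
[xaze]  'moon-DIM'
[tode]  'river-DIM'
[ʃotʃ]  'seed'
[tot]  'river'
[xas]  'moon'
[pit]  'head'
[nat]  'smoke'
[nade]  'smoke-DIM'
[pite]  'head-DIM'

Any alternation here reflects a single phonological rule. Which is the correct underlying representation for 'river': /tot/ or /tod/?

The stem for 'river' ends in [t] in [tot] but [d] in [tode].
If /t/ were underlying and a rule turned it into [d] before the DIM suffix, 'head' would also alternate; but it has [t] in both [pit] and [pite].
The alternation reflects word-final obstruent devoicing: voiced obstruents become voiceless word-finally. /d/ is underlying.

/tod/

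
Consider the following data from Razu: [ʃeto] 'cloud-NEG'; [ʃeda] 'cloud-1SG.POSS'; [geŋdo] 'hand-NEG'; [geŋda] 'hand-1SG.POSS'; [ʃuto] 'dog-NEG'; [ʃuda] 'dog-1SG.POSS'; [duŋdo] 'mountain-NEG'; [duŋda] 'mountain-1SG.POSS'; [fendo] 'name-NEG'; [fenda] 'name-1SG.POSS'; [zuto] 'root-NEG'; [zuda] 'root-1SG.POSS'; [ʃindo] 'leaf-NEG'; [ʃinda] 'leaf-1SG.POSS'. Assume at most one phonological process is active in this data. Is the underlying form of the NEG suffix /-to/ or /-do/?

/-to/

The NEG suffix surfaces as [-do] and [-to], depending on the final segment of the stem.
The 1SG.POSS suffix, which begins with [d], is invariant after every stem; so [d] is not altered by any rule here.
So the underlying form is /-to/, and voiceless stops become voiced after a nasal.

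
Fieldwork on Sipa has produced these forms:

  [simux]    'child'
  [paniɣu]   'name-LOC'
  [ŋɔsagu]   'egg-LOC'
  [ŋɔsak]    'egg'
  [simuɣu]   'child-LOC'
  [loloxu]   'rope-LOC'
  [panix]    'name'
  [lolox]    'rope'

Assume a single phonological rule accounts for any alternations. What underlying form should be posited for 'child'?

/simuɣ/

The stem for 'child' ends in [ɣ] in [simuɣu] but [x] in [simux].
Compare 'rope', with invariant [x] in [loloxu] and [lolox]: an analysis with underlying /x/ and a rule producing [ɣ] before the LOC suffix would wrongly predict alternation here too.
Therefore /ɣ/ is basic and [x] is derived by word-final obstruent devoicing (voiced obstruents become voiceless word-finally).
So 'child' = /simuɣ/.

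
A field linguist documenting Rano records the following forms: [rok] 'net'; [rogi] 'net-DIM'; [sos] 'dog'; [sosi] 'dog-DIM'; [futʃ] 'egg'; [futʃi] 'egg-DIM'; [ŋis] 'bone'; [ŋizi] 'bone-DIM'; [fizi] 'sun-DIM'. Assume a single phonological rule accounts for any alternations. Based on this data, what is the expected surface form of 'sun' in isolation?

In [ŋis] and [ŋizi] the final segment of 'bone' alternates: [s] ~ [z].
Compare 'dog', with invariant [s] in [sos] and [sosi]: an analysis with underlying /s/ and a rule producing [z] before the DIM suffix would wrongly predict alternation here too.
Therefore /z/ is basic and [s] is derived by word-final obstruent devoicing (voiced obstruents become voiceless word-finally).
The one attested form of 'sun', [fizi], shows underlying /fiz/. Applying the same rule word-finally gives [fis].

[fis]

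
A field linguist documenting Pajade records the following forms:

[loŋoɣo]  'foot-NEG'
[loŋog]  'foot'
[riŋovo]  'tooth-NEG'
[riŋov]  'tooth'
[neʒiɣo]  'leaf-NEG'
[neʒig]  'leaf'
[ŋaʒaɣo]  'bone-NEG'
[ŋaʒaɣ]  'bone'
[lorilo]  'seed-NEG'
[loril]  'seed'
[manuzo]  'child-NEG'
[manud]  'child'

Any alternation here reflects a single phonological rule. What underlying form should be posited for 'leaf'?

'leaf' shows [ɣ] ~ [g] at the end of the stem ([neʒiɣo] vs [neʒig]).
If /ɣ/ were underlying and a rule turned it into [g] in isolation, 'bone' would also alternate; but it has [ɣ] in both [ŋaʒaɣo] and [ŋaʒaɣ].
The underlying segment must be /g/; voiced stops become fricatives between vowels, yielding [ɣ] there.
Hence 'leaf' is /neʒig/ underlyingly.

/neʒig/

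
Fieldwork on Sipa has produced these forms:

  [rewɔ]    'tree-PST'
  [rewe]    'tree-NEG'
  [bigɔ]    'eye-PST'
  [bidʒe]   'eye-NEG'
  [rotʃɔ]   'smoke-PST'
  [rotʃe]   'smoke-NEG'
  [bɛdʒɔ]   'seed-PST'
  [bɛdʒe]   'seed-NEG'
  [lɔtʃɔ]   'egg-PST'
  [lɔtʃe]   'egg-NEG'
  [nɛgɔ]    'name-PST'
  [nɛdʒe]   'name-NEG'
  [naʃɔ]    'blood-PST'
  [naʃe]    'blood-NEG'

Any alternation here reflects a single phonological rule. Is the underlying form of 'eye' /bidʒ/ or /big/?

The root 'eye' surfaces as [bigɔ] and [bidʒe], with a stem-final [g] ~ [dʒ] alternation.
But 'seed' keeps [dʒ] in both environments ([bɛdʒɔ], [bɛdʒe]), so there is no rule changing /dʒ/ to [g] before the PST suffix.
The alternation reflects palatalization before a front vowel: /g/ becomes palato-alveolar [dʒ] before a front vowel. /g/ is underlying.

/big/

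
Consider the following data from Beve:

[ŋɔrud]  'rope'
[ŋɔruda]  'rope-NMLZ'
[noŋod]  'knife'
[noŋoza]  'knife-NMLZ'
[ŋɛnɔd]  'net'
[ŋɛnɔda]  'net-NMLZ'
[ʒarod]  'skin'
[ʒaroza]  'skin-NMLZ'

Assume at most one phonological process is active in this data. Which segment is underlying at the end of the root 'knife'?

/z/

In [noŋod] and [noŋoza] the final segment of 'knife' alternates: [d] ~ [z].
Compare 'net', with invariant [d] in [ŋɛnɔd] and [ŋɛnɔda]: an analysis with underlying /d/ and a rule producing [z] before the NMLZ suffix would wrongly predict alternation here too.
Therefore /z/ is basic and [d] is derived by word-final hardening (voiced fricatives become stops word-finally).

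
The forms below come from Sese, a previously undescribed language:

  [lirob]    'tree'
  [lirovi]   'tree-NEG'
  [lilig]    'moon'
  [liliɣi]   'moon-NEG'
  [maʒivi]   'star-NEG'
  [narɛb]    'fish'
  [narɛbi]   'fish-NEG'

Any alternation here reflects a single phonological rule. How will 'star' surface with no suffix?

In [lirob] and [lirovi] the final segment of 'tree' alternates: [b] ~ [v].
Compare 'fish', with invariant [b] in [narɛb] and [narɛbi]: an analysis with underlying /b/ and a rule producing [v] before the NEG suffix would wrongly predict alternation here too.
The alternation reflects word-final hardening: voiced fricatives become stops word-finally. /v/ is underlying.
From [maʒivi] the stem 'star' is /maʒiv/; word-finally this yields [maʒib].

[maʒib]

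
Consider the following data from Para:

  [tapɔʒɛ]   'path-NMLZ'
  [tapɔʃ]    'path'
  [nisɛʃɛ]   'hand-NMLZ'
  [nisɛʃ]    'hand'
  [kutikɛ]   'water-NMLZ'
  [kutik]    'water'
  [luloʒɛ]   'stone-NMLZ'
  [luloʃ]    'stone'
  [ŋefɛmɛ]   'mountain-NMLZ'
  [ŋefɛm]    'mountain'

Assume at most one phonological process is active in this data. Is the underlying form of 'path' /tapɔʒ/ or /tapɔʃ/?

/tapɔʒ/

The root 'path' surfaces as [tapɔʒɛ] and [tapɔʃ], with a stem-final [ʒ] ~ [ʃ] alternation.
The stem 'hand' ([nisɛʃɛ], [nisɛʃ]) shows [ʃ] unchanged in both environments, so [ʃ] cannot be basic with [ʒ] derived before the NMLZ suffix.
Therefore /ʒ/ is basic and [ʃ] is derived by word-final obstruent devoicing (voiced obstruents become voiceless word-finally).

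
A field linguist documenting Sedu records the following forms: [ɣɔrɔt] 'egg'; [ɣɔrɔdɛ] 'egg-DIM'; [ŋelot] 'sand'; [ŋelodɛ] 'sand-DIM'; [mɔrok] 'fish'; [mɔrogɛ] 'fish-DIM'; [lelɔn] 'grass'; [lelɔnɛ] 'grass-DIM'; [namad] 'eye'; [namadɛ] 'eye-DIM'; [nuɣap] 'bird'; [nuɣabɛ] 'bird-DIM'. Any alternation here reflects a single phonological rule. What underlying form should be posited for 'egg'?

/ɣɔrɔt/

The root 'egg' surfaces as [ɣɔrɔt] and [ɣɔrɔdɛ], with a stem-final [t] ~ [d] alternation.
If /d/ were underlying and a rule turned it into [t] in isolation, 'eye' would also alternate; but it has [d] in both [namad] and [namadɛ].
So /t/ is underlying, and a rule of intervocalic voicing — voiceless stops become voiced between vowels — gives [d].
So 'egg' = /ɣɔrɔt/.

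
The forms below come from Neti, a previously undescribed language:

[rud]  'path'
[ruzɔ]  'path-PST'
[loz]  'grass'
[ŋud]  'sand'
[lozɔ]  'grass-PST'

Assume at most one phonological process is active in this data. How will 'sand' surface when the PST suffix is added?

[ŋuzɔ]

In [ruzɔ] and [rud] the final segment of 'path' alternates: [z] ~ [d].
Compare 'grass', with invariant [z] in [lozɔ] and [loz]: an analysis with underlying /z/ and a rule producing [d] in isolation would wrongly predict alternation here too.
So /d/ is underlying, and a rule of intervocalic spirantization — voiced stops become fricatives between vowels — gives [z].
The one attested form of 'sand', [ŋud], shows underlying /ŋud/. Applying the same rule between vowels gives [ŋuzɔ].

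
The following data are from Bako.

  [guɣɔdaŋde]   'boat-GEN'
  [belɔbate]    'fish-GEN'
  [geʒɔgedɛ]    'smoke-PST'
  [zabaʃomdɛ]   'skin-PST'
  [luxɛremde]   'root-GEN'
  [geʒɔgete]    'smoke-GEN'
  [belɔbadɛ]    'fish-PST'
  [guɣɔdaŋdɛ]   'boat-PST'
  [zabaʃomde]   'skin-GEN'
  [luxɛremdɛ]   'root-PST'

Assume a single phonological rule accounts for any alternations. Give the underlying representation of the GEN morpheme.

/-te/

The GEN suffix surfaces as [-de] and [-te], depending on the final segment of the stem.
The PST suffix, which begins with [d], is invariant after every stem; so [d] is not altered by any rule here.
So the underlying form is /-te/, and voiceless stops become voiced after a nasal.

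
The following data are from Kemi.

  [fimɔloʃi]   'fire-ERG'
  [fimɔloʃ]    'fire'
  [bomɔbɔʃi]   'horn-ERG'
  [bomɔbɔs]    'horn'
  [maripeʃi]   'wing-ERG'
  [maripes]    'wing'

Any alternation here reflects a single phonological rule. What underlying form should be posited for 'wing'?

In [maripeʃi] and [maripes] the final segment of 'wing' alternates: [ʃ] ~ [s].
But 'fire' keeps [ʃ] in both environments ([fimɔloʃi], [fimɔloʃ]), so there is no rule changing /ʃ/ to [s] in isolation.
So /s/ is underlying, and a rule of palatalization before a front vowel — /s/ becomes palato-alveolar [ʃ] before a front vowel — gives [ʃ].
So 'wing' = /maripes/.

/maripes/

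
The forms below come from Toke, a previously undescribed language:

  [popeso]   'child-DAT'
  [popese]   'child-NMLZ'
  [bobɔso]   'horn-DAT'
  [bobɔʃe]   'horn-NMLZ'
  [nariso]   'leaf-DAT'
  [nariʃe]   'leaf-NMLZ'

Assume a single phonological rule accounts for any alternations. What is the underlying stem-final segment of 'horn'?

'horn' shows [s] ~ [ʃ] at the end of the stem ([bobɔso] vs [bobɔʃe]).
The stem 'child' ([popeso], [popese]) shows [s] unchanged in both environments, so [s] cannot be basic with [ʃ] derived before the NMLZ suffix.
So /ʃ/ is underlying, and a rule of depalatalization — palato-alveolar /ʃ/ becomes [s] when no front vowel follows — gives [s].

/ʃ/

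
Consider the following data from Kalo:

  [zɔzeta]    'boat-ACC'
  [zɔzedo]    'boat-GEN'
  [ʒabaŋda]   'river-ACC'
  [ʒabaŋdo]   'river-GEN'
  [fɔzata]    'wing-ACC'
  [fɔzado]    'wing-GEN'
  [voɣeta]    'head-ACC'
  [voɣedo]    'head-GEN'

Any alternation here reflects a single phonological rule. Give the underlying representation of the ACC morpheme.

The ACC suffix surfaces as [-da] and [-ta], depending on the final segment of the stem.
The GEN suffix, which begins with [d], is invariant after every stem; so [d] is not altered by any rule here.
The ACC suffix is therefore /-ta/ underlyingly, with post-nasal voicing: voiceless stops become voiced after a nasal.

/-ta/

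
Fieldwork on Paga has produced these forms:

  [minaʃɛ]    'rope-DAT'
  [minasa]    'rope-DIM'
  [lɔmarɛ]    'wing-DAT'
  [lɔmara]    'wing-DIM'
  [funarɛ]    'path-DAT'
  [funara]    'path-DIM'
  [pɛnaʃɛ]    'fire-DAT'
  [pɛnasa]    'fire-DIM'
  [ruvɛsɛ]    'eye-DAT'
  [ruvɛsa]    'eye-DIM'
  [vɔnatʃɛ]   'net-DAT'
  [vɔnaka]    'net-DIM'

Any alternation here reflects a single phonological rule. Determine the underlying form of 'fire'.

'fire' shows [ʃ] ~ [s] at the end of the stem ([pɛnaʃɛ] vs [pɛnasa]).
But 'eye' keeps [s] in both environments ([ruvɛsɛ], [ruvɛsa]), so there is no rule changing /s/ to [ʃ] before the DAT suffix.
The underlying segment must be /ʃ/; palato-alveolar /tʃ/ and /ʃ/ become [k] and [s] when no front vowel follows, yielding [s] there.
The underlying form of 'fire' is therefore /pɛnaʃ/.

/pɛnaʃ/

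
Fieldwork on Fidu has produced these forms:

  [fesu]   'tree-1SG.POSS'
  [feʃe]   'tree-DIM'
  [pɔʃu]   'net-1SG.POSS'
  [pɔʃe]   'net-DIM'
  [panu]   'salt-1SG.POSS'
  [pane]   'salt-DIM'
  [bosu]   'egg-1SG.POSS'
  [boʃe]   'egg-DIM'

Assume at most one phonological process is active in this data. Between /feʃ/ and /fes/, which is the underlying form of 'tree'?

/fes/

The stem for 'tree' ends in [s] in [fesu] but [ʃ] in [feʃe].
The stem 'net' ([pɔʃu], [pɔʃe]) shows [ʃ] unchanged in both environments, so [ʃ] cannot be basic with [s] derived before the 1SG.POSS suffix.
The alternation reflects palatalization before a front vowel: /s/ becomes palato-alveolar [ʃ] before a front vowel. /s/ is underlying.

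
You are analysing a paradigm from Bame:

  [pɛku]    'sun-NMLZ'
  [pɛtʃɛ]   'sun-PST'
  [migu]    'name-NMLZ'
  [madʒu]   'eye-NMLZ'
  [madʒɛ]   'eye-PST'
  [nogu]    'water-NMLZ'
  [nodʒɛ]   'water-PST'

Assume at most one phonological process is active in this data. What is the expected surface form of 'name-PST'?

[midʒɛ]

'water' shows [g] ~ [dʒ] at the end of the stem ([nogu] vs [nodʒɛ]).
But 'eye' keeps [dʒ] in both environments ([madʒu], [madʒɛ]), so there is no rule changing /dʒ/ to [g] before the NMLZ suffix.
The underlying segment must be /g/; /k/ and /g/ become palato-alveolar [tʃ] and [dʒ] before a front vowel, yielding [dʒ] there.
From [migu] the stem 'name' is /mig/; before a front vowel this yields [midʒɛ].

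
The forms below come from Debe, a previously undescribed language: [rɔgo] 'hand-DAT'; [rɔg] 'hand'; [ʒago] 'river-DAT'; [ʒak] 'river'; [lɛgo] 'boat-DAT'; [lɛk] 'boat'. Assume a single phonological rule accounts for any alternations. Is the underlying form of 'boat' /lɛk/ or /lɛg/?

/lɛk/

The stem for 'boat' ends in [g] in [lɛgo] but [k] in [lɛk].
The stem 'hand' ([rɔgo], [rɔg]) shows [g] unchanged in both environments, so [g] cannot be basic with [k] derived in isolation.
The alternation reflects intervocalic voicing: voiceless stops become voiced between vowels. /k/ is underlying.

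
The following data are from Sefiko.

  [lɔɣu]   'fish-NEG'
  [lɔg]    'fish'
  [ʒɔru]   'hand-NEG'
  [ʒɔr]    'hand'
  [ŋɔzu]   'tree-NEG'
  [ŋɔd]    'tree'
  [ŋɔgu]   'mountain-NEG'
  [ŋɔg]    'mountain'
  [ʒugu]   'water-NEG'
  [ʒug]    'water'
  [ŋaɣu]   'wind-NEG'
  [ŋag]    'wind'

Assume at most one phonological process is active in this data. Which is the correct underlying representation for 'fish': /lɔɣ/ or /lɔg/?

The stem for 'fish' ends in [ɣ] in [lɔɣu] but [g] in [lɔg].
But 'water' keeps [g] in both environments ([ʒugu], [ʒug]), so there is no rule changing /g/ to [ɣ] before the NEG suffix.
Therefore /ɣ/ is basic and [g] is derived by word-final hardening (voiced fricatives become stops word-finally).

/lɔɣ/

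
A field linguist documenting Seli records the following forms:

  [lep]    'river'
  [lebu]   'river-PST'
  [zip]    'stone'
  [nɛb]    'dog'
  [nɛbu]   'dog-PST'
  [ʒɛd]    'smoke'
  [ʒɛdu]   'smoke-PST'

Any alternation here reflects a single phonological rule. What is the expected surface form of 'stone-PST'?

[zibu]

In [lep] and [lebu] the final segment of 'river' alternates: [p] ~ [b].
Compare 'dog', with invariant [b] in [nɛb] and [nɛbu]: an analysis with underlying /b/ and a rule producing [p] in isolation would wrongly predict alternation here too.
Therefore /p/ is basic and [b] is derived by intervocalic voicing (voiceless stops become voiced between vowels).
The one attested form of 'stone', [zip], shows underlying /zip/. Applying the same rule between vowels gives [zibu].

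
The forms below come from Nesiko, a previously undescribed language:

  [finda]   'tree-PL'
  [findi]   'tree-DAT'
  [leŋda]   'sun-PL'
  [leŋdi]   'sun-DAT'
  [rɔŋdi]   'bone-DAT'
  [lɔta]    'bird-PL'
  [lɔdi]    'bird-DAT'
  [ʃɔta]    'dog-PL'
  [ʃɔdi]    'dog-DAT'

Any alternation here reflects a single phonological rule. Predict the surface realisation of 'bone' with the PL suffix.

The PL morpheme has two allomorphs, [-da] and [-ta].
By contrast the DAT suffix keeps its initial [d] throughout — that segment must be underlying.
The PL suffix is therefore /-ta/ underlyingly, with post-nasal voicing: voiceless stops become voiced after a nasal.
After 'bone', which ends in a nasal, the suffix surfaces as [-da], giving [rɔŋda].

[rɔŋda]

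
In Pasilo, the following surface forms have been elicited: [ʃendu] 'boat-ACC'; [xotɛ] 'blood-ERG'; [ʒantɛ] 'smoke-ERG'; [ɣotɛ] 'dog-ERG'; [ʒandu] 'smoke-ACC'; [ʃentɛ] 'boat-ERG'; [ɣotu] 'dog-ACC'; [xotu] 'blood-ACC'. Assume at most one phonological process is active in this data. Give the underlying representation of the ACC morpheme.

The ACC morpheme has two allomorphs, [-du] and [-tu].
By contrast the ERG suffix keeps its initial [t] throughout — that segment must be underlying.
The ACC suffix is therefore /-du/ underlyingly, with post-vocalic devoicing: voiced stops become voiceless after a vowel.

/-du/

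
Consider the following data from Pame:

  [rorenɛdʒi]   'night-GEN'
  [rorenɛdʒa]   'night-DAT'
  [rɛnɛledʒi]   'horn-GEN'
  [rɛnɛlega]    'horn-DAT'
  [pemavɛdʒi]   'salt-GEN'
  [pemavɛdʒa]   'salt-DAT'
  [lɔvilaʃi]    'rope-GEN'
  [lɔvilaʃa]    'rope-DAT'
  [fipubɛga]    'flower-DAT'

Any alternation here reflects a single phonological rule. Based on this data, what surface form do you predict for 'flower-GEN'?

[fipubɛdʒi]

'horn' shows [dʒ] ~ [g] at the end of the stem ([rɛnɛledʒi] vs [rɛnɛlega]).
The stem 'night' ([rorenɛdʒi], [rorenɛdʒa]) shows [dʒ] unchanged in both environments, so [dʒ] cannot be basic with [g] derived before the DAT suffix.
Therefore /g/ is basic and [dʒ] is derived by palatalization before a front vowel (/g/ becomes palato-alveolar [dʒ] before a front vowel).
From [fipubɛga] the stem 'flower' is /fipubɛg/; before a front vowel this yields [fipubɛdʒi].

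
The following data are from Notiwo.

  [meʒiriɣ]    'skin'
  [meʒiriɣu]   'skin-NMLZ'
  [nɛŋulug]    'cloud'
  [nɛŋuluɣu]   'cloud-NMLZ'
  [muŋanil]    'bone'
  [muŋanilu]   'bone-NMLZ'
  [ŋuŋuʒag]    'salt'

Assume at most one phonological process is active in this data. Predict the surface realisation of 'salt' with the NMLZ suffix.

[ŋuŋuʒaɣu]

'cloud' shows [g] ~ [ɣ] at the end of the stem ([nɛŋulug] vs [nɛŋuluɣu]).
Compare 'skin', with invariant [ɣ] in [meʒiriɣ] and [meʒiriɣu]: an analysis with underlying /ɣ/ and a rule producing [g] in isolation would wrongly predict alternation here too.
The underlying segment must be /g/; voiced stops become fricatives between vowels, yielding [ɣ] there.
From [ŋuŋuʒag] the stem 'salt' is /ŋuŋuʒag/; between vowels this yields [ŋuŋuʒaɣu].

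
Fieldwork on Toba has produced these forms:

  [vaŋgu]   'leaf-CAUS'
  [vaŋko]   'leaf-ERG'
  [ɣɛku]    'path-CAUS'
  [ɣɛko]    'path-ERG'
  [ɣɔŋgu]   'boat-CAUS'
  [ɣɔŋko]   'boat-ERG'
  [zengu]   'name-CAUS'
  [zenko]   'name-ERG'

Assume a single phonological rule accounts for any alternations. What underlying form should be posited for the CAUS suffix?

The CAUS morpheme has two allomorphs, [-gu] and [-ku].
By contrast the ERG suffix keeps its initial [k] throughout — that segment must be underlying.
So the underlying form is /-gu/, and voiced stops become voiceless after a vowel.

/-gu/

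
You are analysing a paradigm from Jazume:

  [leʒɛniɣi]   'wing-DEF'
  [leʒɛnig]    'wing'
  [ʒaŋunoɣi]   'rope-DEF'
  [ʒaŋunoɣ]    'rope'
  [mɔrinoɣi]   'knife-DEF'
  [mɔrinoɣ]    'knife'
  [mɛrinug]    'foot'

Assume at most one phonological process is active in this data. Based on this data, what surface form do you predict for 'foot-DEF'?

'wing' shows [ɣ] ~ [g] at the end of the stem ([leʒɛniɣi] vs [leʒɛnig]).
The stem 'knife' ([mɔrinoɣi], [mɔrinoɣ]) shows [ɣ] unchanged in both environments, so [ɣ] cannot be basic with [g] derived in isolation.
Therefore /g/ is basic and [ɣ] is derived by intervocalic spirantization (voiced stops become fricatives between vowels).
From [mɛrinug] the stem 'foot' is /mɛrinug/; between vowels this yields [mɛrinuɣi].

[mɛrinuɣi]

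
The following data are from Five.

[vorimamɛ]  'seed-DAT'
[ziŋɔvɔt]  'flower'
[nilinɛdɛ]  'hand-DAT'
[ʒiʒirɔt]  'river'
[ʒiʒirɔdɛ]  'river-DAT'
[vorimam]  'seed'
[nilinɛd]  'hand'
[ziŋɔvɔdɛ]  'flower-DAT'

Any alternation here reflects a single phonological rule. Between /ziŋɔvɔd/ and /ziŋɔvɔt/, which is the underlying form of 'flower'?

/ziŋɔvɔt/

The stem for 'flower' ends in [d] in [ziŋɔvɔdɛ] but [t] in [ziŋɔvɔt].
Compare 'hand', with invariant [d] in [nilinɛdɛ] and [nilinɛd]: an analysis with underlying /d/ and a rule producing [t] in isolation would wrongly predict alternation here too.
The alternation reflects intervocalic voicing: voiceless stops become voiced between vowels. /t/ is underlying.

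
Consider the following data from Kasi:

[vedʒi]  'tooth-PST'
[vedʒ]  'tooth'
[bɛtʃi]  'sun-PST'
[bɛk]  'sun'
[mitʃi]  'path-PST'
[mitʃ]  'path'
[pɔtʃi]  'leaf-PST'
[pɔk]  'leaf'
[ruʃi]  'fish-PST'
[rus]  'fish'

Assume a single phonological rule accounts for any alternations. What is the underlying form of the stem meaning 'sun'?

In [bɛtʃi] and [bɛk] the final segment of 'sun' alternates: [tʃ] ~ [k].
But 'path' keeps [tʃ] in both environments ([mitʃi], [mitʃ]), so there is no rule changing /tʃ/ to [k] in isolation.
So /k/ is underlying, and a rule of palatalization before a front vowel — /k/ and /s/ become palato-alveolar [tʃ] and [ʃ] before a front vowel — gives [tʃ].
The underlying form of 'sun' is therefore /bɛk/.

/bɛk/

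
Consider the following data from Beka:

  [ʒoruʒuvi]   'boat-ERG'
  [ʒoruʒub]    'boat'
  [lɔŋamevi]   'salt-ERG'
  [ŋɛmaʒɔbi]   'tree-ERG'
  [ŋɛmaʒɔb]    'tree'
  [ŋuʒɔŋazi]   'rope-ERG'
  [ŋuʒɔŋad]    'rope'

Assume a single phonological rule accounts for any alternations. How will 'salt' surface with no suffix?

[lɔŋameb]

In [ʒoruʒuvi] and [ʒoruʒub] the final segment of 'boat' alternates: [v] ~ [b].
The stem 'tree' ([ŋɛmaʒɔbi], [ŋɛmaʒɔb]) shows [b] unchanged in both environments, so [b] cannot be basic with [v] derived before the ERG suffix.
So /v/ is underlying, and a rule of word-final hardening — voiced fricatives become stops word-finally — gives [b].
The one attested form of 'salt', [lɔŋamevi], shows underlying /lɔŋamev/. Applying the same rule word-finally gives [lɔŋameb].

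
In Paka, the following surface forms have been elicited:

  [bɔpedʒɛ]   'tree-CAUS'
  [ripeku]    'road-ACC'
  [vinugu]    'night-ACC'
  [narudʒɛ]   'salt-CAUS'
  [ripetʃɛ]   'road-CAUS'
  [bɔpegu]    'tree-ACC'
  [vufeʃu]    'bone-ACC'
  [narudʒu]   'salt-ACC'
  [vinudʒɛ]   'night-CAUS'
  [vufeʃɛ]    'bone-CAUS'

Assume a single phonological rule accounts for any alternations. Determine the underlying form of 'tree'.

In [bɔpegu] and [bɔpedʒɛ] the final segment of 'tree' alternates: [g] ~ [dʒ].
But 'salt' keeps [dʒ] in both environments ([narudʒu], [narudʒɛ]), so there is no rule changing /dʒ/ to [g] before the ACC suffix.
Therefore /g/ is basic and [dʒ] is derived by palatalization before a front vowel (/k/ and /g/ become palato-alveolar [tʃ] and [dʒ] before a front vowel).
So 'tree' = /bɔpeg/.

/bɔpeg/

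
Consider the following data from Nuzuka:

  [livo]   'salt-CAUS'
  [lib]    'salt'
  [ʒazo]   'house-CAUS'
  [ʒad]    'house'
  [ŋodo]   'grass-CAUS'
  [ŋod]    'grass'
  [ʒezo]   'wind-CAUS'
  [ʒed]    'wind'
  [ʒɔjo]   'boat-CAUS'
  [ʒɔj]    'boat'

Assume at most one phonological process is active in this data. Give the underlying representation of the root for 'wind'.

/ʒez/

The root 'wind' surfaces as [ʒezo] and [ʒed], with a stem-final [z] ~ [d] alternation.
But 'grass' keeps [d] in both environments ([ŋodo], [ŋod]), so there is no rule changing /d/ to [z] before the CAUS suffix.
So /z/ is underlying, and a rule of word-final hardening — voiced fricatives become stops word-finally — gives [d].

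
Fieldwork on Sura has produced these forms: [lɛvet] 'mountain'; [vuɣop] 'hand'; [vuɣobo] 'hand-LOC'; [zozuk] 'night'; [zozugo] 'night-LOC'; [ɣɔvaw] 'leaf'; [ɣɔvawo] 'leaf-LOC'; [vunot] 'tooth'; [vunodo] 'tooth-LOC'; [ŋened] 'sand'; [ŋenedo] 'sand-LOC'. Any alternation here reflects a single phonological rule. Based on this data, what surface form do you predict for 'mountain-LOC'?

The root 'tooth' surfaces as [vunot] and [vunodo], with a stem-final [t] ~ [d] alternation.
But 'sand' keeps [d] in both environments ([ŋened], [ŋenedo]), so there is no rule changing /d/ to [t] in isolation.
So /t/ is underlying, and a rule of intervocalic voicing — voiceless stops become voiced between vowels — gives [d].
From [lɛvet] the stem 'mountain' is /lɛvet/; between vowels this yields [lɛvedo].

[lɛvedo]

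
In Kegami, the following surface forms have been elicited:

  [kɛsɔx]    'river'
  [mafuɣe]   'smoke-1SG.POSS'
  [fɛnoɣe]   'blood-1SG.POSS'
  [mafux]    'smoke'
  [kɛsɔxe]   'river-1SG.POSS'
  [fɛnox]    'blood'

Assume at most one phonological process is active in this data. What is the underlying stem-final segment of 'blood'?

/ɣ/

The stem for 'blood' ends in [x] in [fɛnox] but [ɣ] in [fɛnoɣe].
The stem 'river' ([kɛsɔx], [kɛsɔxe]) shows [x] unchanged in both environments, so [x] cannot be basic with [ɣ] derived before the 1SG.POSS suffix.
Therefore /ɣ/ is basic and [x] is derived by word-final obstruent devoicing (voiced obstruents become voiceless word-finally).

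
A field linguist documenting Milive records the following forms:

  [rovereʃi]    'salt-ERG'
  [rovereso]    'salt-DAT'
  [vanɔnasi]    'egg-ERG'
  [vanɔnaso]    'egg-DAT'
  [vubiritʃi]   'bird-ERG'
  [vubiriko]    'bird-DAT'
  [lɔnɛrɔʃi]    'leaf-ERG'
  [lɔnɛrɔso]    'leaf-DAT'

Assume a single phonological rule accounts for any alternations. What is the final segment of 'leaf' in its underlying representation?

/ʃ/

In [lɔnɛrɔʃi] and [lɔnɛrɔso] the final segment of 'leaf' alternates: [ʃ] ~ [s].
If /s/ were underlying and a rule turned it into [ʃ] before the ERG suffix, 'egg' would also alternate; but it has [s] in both [vanɔnasi] and [vanɔnaso].
So /ʃ/ is underlying, and a rule of depalatalization — palato-alveolar /tʃ/ and /ʃ/ become [k] and [s] when no front vowel follows — gives [s].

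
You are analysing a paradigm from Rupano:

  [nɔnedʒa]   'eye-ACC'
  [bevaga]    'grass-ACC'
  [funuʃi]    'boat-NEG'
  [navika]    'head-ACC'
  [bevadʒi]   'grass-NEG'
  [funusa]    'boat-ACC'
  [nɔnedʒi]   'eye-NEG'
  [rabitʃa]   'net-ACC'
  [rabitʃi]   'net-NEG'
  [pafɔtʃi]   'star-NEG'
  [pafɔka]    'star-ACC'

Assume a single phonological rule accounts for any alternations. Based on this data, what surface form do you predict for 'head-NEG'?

'star' shows [k] ~ [tʃ] at the end of the stem ([pafɔka] vs [pafɔtʃi]).
If /tʃ/ were underlying and a rule turned it into [k] before the ACC suffix, 'net' would also alternate; but it has [tʃ] in both [rabitʃa] and [rabitʃi].
So /k/ is underlying, and a rule of palatalization before a front vowel — /k/, /g/ and /s/ become palato-alveolar [tʃ], [dʒ] and [ʃ] before a front vowel — gives [tʃ].
The one attested form of 'head', [navika], shows underlying /navik/. Applying the same rule before a front vowel gives [navitʃi].

[navitʃi]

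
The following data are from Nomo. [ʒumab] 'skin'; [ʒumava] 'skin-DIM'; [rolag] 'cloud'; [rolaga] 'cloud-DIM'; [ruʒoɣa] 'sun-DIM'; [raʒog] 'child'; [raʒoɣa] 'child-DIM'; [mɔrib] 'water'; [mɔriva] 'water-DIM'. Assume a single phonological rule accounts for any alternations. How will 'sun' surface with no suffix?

'child' shows [g] ~ [ɣ] at the end of the stem ([raʒog] vs [raʒoɣa]).
If /g/ were underlying and a rule turned it into [ɣ] before the DIM suffix, 'cloud' would also alternate; but it has [g] in both [rolag] and [rolaga].
The underlying segment must be /ɣ/; voiced fricatives become stops word-finally, yielding [g] there.
From [ruʒoɣa] the stem 'sun' is /ruʒoɣ/; word-finally this yields [ruʒog].

[ruʒog]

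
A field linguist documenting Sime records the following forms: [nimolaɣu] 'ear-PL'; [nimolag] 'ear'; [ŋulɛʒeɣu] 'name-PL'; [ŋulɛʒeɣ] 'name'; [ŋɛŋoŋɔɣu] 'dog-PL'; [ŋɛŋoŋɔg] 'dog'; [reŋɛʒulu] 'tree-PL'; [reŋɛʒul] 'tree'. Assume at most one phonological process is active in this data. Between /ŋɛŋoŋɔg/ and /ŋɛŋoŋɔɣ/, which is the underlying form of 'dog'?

In [ŋɛŋoŋɔɣu] and [ŋɛŋoŋɔg] the final segment of 'dog' alternates: [ɣ] ~ [g].
But 'name' keeps [ɣ] in both environments ([ŋulɛʒeɣu], [ŋulɛʒeɣ]), so there is no rule changing /ɣ/ to [g] in isolation.
Therefore /g/ is basic and [ɣ] is derived by intervocalic spirantization (voiced stops become fricatives between vowels).

/ŋɛŋoŋɔg/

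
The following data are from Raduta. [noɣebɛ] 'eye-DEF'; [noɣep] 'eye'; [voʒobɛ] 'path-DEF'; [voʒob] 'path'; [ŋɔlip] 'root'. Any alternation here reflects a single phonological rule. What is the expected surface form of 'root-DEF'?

[ŋɔlibɛ]

The stem for 'eye' ends in [b] in [noɣebɛ] but [p] in [noɣep].
The stem 'path' ([voʒobɛ], [voʒob]) shows [b] unchanged in both environments, so [b] cannot be basic with [p] derived in isolation.
The underlying segment must be /p/; voiceless stops become voiced between vowels, yielding [b] there.
The one attested form of 'root', [ŋɔlip], shows underlying /ŋɔlip/. Applying the same rule between vowels gives [ŋɔlibɛ].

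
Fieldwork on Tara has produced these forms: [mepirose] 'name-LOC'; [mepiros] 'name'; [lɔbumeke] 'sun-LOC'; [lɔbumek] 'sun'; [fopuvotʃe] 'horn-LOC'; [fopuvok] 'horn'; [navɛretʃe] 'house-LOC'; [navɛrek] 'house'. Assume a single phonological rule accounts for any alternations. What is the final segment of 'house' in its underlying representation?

/tʃ/

The root 'house' surfaces as [navɛretʃe] and [navɛrek], with a stem-final [tʃ] ~ [k] alternation.
Compare 'sun', with invariant [k] in [lɔbumeke] and [lɔbumek]: an analysis with underlying /k/ and a rule producing [tʃ] before the LOC suffix would wrongly predict alternation here too.
The alternation reflects depalatalization: palato-alveolar /tʃ/ becomes [k] when no front vowel follows. /tʃ/ is underlying.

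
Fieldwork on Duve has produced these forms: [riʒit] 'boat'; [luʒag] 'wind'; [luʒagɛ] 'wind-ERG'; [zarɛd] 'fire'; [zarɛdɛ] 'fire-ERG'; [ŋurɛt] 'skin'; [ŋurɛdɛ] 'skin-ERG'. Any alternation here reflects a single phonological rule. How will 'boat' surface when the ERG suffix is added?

[riʒidɛ]

The stem for 'skin' ends in [t] in [ŋurɛt] but [d] in [ŋurɛdɛ].
If /d/ were underlying and a rule turned it into [t] in isolation, 'fire' would also alternate; but it has [d] in both [zarɛd] and [zarɛdɛ].
Therefore /t/ is basic and [d] is derived by intervocalic voicing (voiceless stops become voiced between vowels).
The one attested form of 'boat', [riʒit], shows underlying /riʒit/. Applying the same rule between vowels gives [riʒidɛ].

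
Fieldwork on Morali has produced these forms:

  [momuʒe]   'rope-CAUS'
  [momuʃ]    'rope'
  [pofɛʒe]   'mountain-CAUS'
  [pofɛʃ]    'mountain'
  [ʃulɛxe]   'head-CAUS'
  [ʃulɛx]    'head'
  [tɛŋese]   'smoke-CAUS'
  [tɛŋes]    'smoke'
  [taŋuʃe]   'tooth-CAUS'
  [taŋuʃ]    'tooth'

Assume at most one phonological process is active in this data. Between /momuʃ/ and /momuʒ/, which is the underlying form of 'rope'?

/momuʒ/

In [momuʒe] and [momuʃ] the final segment of 'rope' alternates: [ʒ] ~ [ʃ].
If /ʃ/ were underlying and a rule turned it into [ʒ] before the CAUS suffix, 'tooth' would also alternate; but it has [ʃ] in both [taŋuʃe] and [taŋuʃ].
So /ʒ/ is underlying, and a rule of word-final obstruent devoicing — voiced obstruents become voiceless word-finally — gives [ʃ].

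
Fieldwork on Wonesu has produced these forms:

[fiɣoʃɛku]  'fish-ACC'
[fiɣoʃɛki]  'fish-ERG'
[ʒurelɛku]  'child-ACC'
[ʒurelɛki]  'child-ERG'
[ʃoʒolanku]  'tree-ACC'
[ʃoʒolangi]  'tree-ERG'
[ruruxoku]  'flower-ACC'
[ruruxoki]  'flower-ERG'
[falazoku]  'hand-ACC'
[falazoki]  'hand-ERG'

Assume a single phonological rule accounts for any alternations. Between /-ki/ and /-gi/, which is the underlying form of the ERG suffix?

/-gi/

The ERG morpheme has two allomorphs, [-gi] and [-ki].
The ACC suffix, which begins with [k], is invariant after every stem; so [k] is not altered by any rule here.
So the underlying form is /-gi/, and voiced stops become voiceless after a vowel.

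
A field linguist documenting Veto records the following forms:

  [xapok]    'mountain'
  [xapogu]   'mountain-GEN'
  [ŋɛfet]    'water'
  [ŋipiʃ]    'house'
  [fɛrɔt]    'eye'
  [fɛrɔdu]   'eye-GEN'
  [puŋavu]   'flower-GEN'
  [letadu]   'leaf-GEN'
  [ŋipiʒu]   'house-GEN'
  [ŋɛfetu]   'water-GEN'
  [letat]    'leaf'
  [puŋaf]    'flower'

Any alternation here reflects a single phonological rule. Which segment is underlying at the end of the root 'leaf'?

The root 'leaf' surfaces as [letadu] and [letat], with a stem-final [d] ~ [t] alternation.
Compare 'water', with invariant [t] in [ŋɛfetu] and [ŋɛfet]: an analysis with underlying /t/ and a rule producing [d] before the GEN suffix would wrongly predict alternation here too.
The alternation reflects word-final obstruent devoicing: voiced obstruents become voiceless word-finally. /d/ is underlying.

/d/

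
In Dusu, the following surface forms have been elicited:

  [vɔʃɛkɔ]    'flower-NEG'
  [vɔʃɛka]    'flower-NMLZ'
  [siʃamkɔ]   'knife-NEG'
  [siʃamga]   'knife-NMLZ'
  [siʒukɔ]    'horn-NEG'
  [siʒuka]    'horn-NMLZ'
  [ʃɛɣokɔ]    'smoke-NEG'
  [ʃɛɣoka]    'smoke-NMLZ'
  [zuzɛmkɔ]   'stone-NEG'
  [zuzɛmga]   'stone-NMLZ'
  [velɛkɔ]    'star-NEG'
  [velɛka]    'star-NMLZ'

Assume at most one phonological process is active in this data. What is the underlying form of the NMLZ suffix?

/-ga/

The NMLZ suffix surfaces as [-ga] and [-ka], depending on the final segment of the stem.
By contrast the NEG suffix keeps its initial [k] throughout — that segment must be underlying.
So the underlying form is /-ga/, and voiced stops become voiceless after a vowel.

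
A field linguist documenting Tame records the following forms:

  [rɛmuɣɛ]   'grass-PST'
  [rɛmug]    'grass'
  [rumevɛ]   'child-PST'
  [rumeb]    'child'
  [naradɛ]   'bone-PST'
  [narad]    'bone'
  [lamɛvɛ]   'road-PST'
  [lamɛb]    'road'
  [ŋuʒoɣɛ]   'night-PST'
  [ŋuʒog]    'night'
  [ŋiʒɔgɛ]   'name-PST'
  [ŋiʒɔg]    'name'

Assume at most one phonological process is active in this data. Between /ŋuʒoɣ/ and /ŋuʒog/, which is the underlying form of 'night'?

'night' shows [ɣ] ~ [g] at the end of the stem ([ŋuʒoɣɛ] vs [ŋuʒog]).
But 'name' keeps [g] in both environments ([ŋiʒɔgɛ], [ŋiʒɔg]), so there is no rule changing /g/ to [ɣ] before the PST suffix.
So /ɣ/ is underlying, and a rule of word-final hardening — voiced fricatives become stops word-finally — gives [g].

/ŋuʒoɣ/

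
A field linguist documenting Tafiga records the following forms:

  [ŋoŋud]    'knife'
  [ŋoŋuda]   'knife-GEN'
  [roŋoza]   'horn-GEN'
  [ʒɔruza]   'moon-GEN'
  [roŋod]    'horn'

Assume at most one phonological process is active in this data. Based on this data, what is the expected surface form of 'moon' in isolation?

[ʒɔrud]

The stem for 'horn' ends in [d] in [roŋod] but [z] in [roŋoza].
If /d/ were underlying and a rule turned it into [z] before the GEN suffix, 'knife' would also alternate; but it has [d] in both [ŋoŋud] and [ŋoŋuda].
The alternation reflects word-final hardening: voiced fricatives become stops word-finally. /z/ is underlying.
The one attested form of 'moon', [ʒɔruza], shows underlying /ʒɔruz/. Applying the same rule word-finally gives [ʒɔrud].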